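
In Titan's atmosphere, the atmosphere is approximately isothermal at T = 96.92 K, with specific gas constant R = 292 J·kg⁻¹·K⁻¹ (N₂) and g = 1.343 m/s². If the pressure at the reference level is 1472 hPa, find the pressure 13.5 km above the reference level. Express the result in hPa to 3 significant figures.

P ≈ 776 hPa

Scale height: H = RT/g = 292 × 96.92 / 1.343 = 21073 m.
Barometric formula: P = P₀ exp(−z/H).
z/H = 13500/21073 = 0.64063; exp(−0.64063) = 0.52696.
P = 1472 × 0.52696 = 775.69 hPa.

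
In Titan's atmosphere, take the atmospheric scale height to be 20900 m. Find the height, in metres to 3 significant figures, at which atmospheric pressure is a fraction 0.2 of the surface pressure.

z ≈ 33600 m

Set P/P₀ = exp(−z/H) = 0.2, so z = −H ln(0.2).
−ln(0.2) = 1.6094; z = 20900 × 1.6094 = 33636 m.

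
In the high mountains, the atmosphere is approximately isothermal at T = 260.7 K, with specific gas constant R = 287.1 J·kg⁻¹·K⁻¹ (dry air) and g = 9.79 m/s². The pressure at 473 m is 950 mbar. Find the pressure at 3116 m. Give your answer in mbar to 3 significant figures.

P ≈ 672 mbar

Scale height: H = RT/g = 287.1 × 260.7 / 9.79 = 7645.2 m.
Between two levels, P₂ = P₁ exp(−Δz/H) with Δz = z₂ − z₁.
Δz = 3116.0 − 473.00 = 2643.0 m; Δz/H = 2643.0/7645.2 = 0.34571.
P₂ = 950 × exp(−0.34571) = 950 × 0.70772 = 672.33 mbar.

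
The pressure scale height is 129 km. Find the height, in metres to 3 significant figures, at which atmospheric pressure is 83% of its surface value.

Set P/P₀ = exp(−z/H) = 0.83, so z = −H ln(0.83).
−ln(0.83) = 0.18633; z = 129000 × 0.18633 = 24037 m.

z ≈ 24000 m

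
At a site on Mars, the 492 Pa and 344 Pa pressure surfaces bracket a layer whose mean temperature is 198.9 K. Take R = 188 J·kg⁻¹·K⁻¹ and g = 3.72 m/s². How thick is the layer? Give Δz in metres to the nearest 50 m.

Δz ≈ 3600 m

Hypsometric equation: Δz = (R T̄/g) ln(P₁/P₂).
R T̄/g = 188 × 198.9 / 3.72 = 10052 m.
ln(492/344) = ln(1.4302) = 0.35781.
Δz = 10052 × 0.35781 = 3596.7 m.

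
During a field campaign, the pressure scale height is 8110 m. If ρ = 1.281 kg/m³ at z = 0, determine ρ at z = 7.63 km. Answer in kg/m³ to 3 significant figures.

In an isothermal atmosphere, density decays like pressure: ρ = ρ₀ exp(−z/H).
z/H = 7630.0/8110.0 = 0.94081; exp(−0.94081) = 0.39031.
ρ = 1.281 × 0.39031 = 0.49999 kg/m³.

ρ ≈ 0.500 kg/m³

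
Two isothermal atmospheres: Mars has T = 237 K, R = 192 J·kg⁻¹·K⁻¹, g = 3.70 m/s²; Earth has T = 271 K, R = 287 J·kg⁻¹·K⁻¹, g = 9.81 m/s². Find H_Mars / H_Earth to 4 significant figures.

H_Mars/H_Earth ≈ 1.551

H = RT/g for each body.
H_Mars = 192 × 237 / 3.70 = 12298 m.
H_Earth = 287 × 271 / 9.81 = 7928.3 m.
H_Mars/H_Earth = 12298/7928.3 = 1.5512.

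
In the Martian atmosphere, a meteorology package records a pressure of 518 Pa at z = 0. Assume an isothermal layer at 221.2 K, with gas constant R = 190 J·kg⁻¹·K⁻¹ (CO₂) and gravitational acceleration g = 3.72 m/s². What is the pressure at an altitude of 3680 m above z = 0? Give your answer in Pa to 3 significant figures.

P ≈ 374 Pa

Scale height: H = RT/g = 190 × 221.2 / 3.72 = 11298 m.
Barometric formula: P = P₀ exp(−z/H).
z/H = 3680.0/11298 = 0.32572; exp(−0.32572) = 0.72201.
P = 518 × 0.72201 = 374.00 Pa.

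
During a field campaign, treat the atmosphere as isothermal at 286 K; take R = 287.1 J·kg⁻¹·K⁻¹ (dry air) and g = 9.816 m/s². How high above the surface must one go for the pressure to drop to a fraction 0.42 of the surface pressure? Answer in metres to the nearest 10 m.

Scale height: H = RT/g = 287.1 × 286 / 9.816 = 8365.0 m.
Set P/P₀ = exp(−z/H) = 0.42, so z = −H ln(0.42).
−ln(0.42) = 0.86750; z = 8365.0 × 0.86750 = 7256.6 m.

z ≈ 7260 m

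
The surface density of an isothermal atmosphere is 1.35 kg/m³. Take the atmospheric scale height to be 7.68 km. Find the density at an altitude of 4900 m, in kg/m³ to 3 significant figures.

In an isothermal atmosphere, density decays like pressure: ρ = ρ₀ exp(−z/H).
z/H = 4900.0/7680.0 = 0.63802; exp(−0.63802) = 0.52834.
ρ = 1.35 × 0.52834 = 0.71326 kg/m³.

ρ ≈ 0.713 kg/m³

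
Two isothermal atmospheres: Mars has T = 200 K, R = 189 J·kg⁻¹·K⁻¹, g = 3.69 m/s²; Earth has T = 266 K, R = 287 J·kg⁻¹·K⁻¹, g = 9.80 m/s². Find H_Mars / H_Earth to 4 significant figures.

H_Mars/H_Earth ≈ 1.315

H = RT/g for each body.
H_Mars = 189 × 200 / 3.69 = 10244 m.
H_Earth = 287 × 266 / 9.80 = 7790.0 m.
H_Mars/H_Earth = 10244/7790.0 = 1.3150.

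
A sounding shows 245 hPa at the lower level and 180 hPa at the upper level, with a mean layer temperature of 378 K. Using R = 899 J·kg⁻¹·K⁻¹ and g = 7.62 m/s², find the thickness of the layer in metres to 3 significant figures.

Hypsometric equation: Δz = (R T̄/g) ln(P₁/P₂).
R T̄/g = 899 × 378 / 7.62 = 44596 m.
ln(245/180) = ln(1.3611) = 0.30829.
Δz = 44596 × 0.30829 = 13749 m.

Δz ≈ 13700 m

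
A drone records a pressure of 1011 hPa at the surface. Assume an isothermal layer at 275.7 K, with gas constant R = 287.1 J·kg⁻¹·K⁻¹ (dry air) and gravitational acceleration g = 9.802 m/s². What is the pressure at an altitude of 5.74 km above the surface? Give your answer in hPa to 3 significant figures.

Scale height: H = RT/g = 287.1 × 275.7 / 9.802 = 8075.2 m.
Barometric formula: P = P₀ exp(−z/H).
z/H = 5740.0/8075.2 = 0.71082; exp(−0.71082) = 0.49124.
P = 1011 × 0.49124 = 496.64 hPa.

P ≈ 497 hPa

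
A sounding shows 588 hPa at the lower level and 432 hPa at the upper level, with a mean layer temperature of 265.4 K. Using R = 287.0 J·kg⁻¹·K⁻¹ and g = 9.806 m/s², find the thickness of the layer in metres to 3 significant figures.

Δz ≈ 2390 m

Hypsometric equation: Δz = (R T̄/g) ln(P₁/P₂).
R T̄/g = 287.0 × 265.4 / 9.806 = 7767.7 m.
ln(588/432) = ln(1.3611) = 0.30829.
Δz = 7767.7 × 0.30829 = 2394.7 m.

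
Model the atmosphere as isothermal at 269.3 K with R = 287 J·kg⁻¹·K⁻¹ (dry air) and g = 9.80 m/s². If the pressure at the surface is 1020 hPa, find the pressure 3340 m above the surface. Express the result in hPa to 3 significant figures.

P ≈ 668 hPa

Scale height: H = RT/g = 287 × 269.3 / 9.80 = 7886.6 m.
Barometric formula: P = P₀ exp(−z/H).
z/H = 3340.0/7886.6 = 0.42350; exp(−0.42350) = 0.65475.
P = 1020 × 0.65475 = 667.85 hPa.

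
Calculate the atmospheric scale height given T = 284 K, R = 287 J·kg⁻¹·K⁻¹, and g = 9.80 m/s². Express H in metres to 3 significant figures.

The scale height of an isothermal atmosphere is H = RT/g.
H = 287 × 284 / 9.80 = 81508/9.80 = 8317.1 m.

H ≈ 8320 m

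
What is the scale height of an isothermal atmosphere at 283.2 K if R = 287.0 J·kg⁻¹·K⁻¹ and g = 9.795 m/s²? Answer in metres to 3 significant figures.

The scale height of an isothermal atmosphere is H = RT/g.
H = 287.0 × 283.2 / 9.795 = 81278/9.795 = 8297.9 m.

H ≈ 8300 m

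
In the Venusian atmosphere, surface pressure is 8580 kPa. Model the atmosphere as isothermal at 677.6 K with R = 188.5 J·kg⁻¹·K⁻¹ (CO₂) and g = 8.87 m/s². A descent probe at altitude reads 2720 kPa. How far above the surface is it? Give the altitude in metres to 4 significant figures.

z ≈ 16540 m

Scale height: H = RT/g = 188.5 × 677.6 / 8.87 = 14400 m.
Invert the barometric formula: z = H ln(P₀/P).
P₀/P = 8580/2720 = 3.1544; ln(3.1544) = 1.1488.
z = 14400 × 1.1488 = 16543 m.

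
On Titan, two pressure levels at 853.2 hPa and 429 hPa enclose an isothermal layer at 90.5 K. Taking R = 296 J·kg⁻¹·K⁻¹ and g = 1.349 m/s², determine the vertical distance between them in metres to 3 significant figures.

Δz ≈ 13700 m

Hypsometric equation: Δz = (R T̄/g) ln(P₁/P₂).
R T̄/g = 296 × 90.5 / 1.349 = 19858 m.
ln(853.2/429) = ln(1.9888) = 0.68753.
Δz = 19858 × 0.68753 = 13653 m.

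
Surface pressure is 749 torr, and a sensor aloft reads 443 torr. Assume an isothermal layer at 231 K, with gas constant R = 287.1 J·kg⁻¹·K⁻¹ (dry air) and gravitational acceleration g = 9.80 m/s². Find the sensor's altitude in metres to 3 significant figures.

z ≈ 3550 m

Scale height: H = RT/g = 287.1 × 231 / 9.80 = 6767.4 m.
Invert the barometric formula: z = H ln(P₀/P).
P₀/P = 749/443 = 1.6907; ln(1.6907) = 0.52514.
z = 6767.4 × 0.52514 = 3553.8 m.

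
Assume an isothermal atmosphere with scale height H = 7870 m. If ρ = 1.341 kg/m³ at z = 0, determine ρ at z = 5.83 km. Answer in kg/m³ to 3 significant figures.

In an isothermal atmosphere, density decays like pressure: ρ = ρ₀ exp(−z/H).
z/H = 5830.0/7870.0 = 0.74079; exp(−0.74079) = 0.47674.
ρ = 1.341 × 0.47674 = 0.63931 kg/m³.

ρ ≈ 0.639 kg/m³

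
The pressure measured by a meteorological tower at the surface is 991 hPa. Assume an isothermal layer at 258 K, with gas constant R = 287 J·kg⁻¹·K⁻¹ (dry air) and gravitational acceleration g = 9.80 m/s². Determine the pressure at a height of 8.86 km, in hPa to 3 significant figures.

Scale height: H = RT/g = 287 × 258 / 9.80 = 7555.7 m.
Barometric formula: P = P₀ exp(−z/H).
z/H = 8860.0/7555.7 = 1.1726; exp(−1.1726) = 0.30956.
P = 991 × 0.30956 = 306.77 hPa.

P ≈ 307 hPa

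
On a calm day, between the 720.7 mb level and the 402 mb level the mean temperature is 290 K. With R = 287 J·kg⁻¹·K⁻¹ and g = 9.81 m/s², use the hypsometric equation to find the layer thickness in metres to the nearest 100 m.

Hypsometric equation: Δz = (R T̄/g) ln(P₁/P₂).
R T̄/g = 287 × 290 / 9.81 = 8484.2 m.
ln(720.7/402) = ln(1.7928) = 0.58378.
Δz = 8484.2 × 0.58378 = 4952.9 m.

Δz ≈ 5000 m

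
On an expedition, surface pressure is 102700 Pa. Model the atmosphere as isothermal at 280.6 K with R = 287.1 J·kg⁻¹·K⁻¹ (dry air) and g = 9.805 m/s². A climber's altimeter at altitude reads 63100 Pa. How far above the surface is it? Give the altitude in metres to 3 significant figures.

Scale height: H = RT/g = 287.1 × 280.6 / 9.805 = 8216.2 m.
Invert the barometric formula: z = H ln(P₀/P).
P₀/P = 102700/63100 = 1.6276; ln(1.6276) = 0.48711.
z = 8216.2 × 0.48711 = 4002.2 m.

z ≈ 4000 m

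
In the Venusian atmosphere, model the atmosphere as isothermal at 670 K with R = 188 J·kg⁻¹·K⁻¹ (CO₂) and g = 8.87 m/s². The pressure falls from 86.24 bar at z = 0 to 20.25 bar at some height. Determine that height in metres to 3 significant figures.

z ≈ 20600 m

Scale height: H = RT/g = 188 × 670 / 8.87 = 14201 m.
Invert the barometric formula: z = H ln(P₀/P).
P₀/P = 86.24/20.25 = 4.2588; ln(4.2588) = 1.4490.
z = 14201 × 1.4490 = 20577 m.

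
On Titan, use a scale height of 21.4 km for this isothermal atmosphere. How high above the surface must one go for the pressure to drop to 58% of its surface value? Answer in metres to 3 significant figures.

Set P/P₀ = exp(−z/H) = 0.58, so z = −H ln(0.58).
−ln(0.58) = 0.54473; z = 21400 × 0.54473 = 11657 m.

z ≈ 11700 m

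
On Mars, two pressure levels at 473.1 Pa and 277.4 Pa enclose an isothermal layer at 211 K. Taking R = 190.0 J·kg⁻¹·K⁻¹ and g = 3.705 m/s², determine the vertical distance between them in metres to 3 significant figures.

Δz ≈ 5780 m

Hypsometric equation: Δz = (R T̄/g) ln(P₁/P₂).
R T̄/g = 190.0 × 211 / 3.705 = 10821 m.
ln(473.1/277.4) = ln(1.7055) = 0.53386.
Δz = 10821 × 0.53386 = 5776.9 m.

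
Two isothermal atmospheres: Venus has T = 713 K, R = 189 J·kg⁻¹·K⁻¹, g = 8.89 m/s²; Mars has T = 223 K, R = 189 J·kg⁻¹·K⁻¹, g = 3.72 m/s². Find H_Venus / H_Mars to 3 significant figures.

H_Venus/H_Mars ≈ 1.34

H = RT/g for each body.
H_Venus = 189 × 713 / 8.89 = 15158 m.
H_Mars = 189 × 223 / 3.72 = 11330 m.
H_Venus/H_Mars = 15158/11330 = 1.3379.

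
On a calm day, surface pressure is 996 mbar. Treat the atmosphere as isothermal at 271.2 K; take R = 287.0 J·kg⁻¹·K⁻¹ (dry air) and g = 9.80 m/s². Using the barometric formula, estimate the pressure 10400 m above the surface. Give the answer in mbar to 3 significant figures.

P ≈ 269 mbar

Scale height: H = RT/g = 287.0 × 271.2 / 9.80 = 7942.3 m.
Barometric formula: P = P₀ exp(−z/H).
z/H = 10400/7942.3 = 1.3094; exp(−1.3094) = 0.26998.
P = 996 × 0.26998 = 268.90 mbar.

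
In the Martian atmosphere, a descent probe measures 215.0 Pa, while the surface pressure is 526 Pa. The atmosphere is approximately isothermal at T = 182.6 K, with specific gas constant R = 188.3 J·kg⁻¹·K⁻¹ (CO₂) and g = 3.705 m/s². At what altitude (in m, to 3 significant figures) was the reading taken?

Scale height: H = RT/g = 188.3 × 182.6 / 3.705 = 9280.3 m.
Invert the barometric formula: z = H ln(P₀/P).
P₀/P = 526/215.0 = 2.4465; ln(2.4465) = 0.89466.
z = 9280.3 × 0.89466 = 8302.7 m.

z ≈ 8300 m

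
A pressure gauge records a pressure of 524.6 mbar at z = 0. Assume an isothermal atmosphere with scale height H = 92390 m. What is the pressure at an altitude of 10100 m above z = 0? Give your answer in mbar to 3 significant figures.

P ≈ 470 mbar

Barometric formula: P = P₀ exp(−z/H).
z/H = 10100/92390 = 0.10932; exp(−0.10932) = 0.89644.
P = 524.6 × 0.89644 = 470.27 mbar.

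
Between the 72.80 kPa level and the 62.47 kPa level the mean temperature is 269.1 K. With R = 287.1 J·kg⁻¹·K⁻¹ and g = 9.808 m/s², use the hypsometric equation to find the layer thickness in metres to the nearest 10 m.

Hypsometric equation: Δz = (R T̄/g) ln(P₁/P₂).
R T̄/g = 287.1 × 269.1 / 9.808 = 7877.1 m.
ln(72.80/62.47) = ln(1.1654) = 0.15306.
Δz = 7877.1 × 0.15306 = 1205.7 m.

Δz ≈ 1210 m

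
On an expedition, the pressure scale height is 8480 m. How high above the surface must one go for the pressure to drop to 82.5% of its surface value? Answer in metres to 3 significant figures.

z ≈ 1630 m

Set P/P₀ = exp(−z/H) = 0.825, so z = −H ln(0.825).
−ln(0.825) = 0.19237; z = 8480.0 × 0.19237 = 1631.3 m.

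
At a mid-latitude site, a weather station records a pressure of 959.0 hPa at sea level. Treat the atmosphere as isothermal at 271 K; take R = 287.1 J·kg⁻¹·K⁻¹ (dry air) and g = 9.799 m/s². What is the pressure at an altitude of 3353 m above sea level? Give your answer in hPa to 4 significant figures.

P ≈ 628.7 hPa

Scale height: H = RT/g = 287.1 × 271 / 9.799 = 7940.0 m.
Barometric formula: P = P₀ exp(−z/H).
z/H = 3353.0/7940.0 = 0.42229; exp(−0.42229) = 0.65554.
P = 959.0 × 0.65554 = 628.66 hPa.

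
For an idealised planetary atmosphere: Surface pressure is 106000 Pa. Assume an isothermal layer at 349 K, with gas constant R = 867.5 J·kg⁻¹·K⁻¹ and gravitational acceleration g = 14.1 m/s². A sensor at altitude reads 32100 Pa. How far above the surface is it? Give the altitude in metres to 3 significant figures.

Scale height: H = RT/g = 867.5 × 349 / 14.1 = 21472 m.
Invert the barometric formula: z = H ln(P₀/P).
P₀/P = 106000/32100 = 3.3022; ln(3.3022) = 1.1946.
z = 21472 × 1.1946 = 25650 m.

z ≈ 25700 m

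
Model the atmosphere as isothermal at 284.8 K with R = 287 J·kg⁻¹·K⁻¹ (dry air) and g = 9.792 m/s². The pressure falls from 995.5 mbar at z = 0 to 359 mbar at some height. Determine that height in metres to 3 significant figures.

z ≈ 8510 m

Scale height: H = RT/g = 287 × 284.8 / 9.792 = 8347.4 m.
Invert the barometric formula: z = H ln(P₀/P).
P₀/P = 995.5/359 = 2.7730; ln(2.7730) = 1.0199.
z = 8347.4 × 1.0199 = 8513.5 m.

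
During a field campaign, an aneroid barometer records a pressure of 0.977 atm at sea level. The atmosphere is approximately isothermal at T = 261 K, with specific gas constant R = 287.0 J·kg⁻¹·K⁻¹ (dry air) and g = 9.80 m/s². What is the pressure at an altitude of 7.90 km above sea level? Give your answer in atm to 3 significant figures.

Scale height: H = RT/g = 287.0 × 261 / 9.80 = 7643.6 m.
Barometric formula: P = P₀ exp(−z/H).
z/H = 7900.0/7643.6 = 1.0335; exp(−1.0335) = 0.35576.
P = 0.977 × 0.35576 = 0.34758 atm.

P ≈ 0.348 atm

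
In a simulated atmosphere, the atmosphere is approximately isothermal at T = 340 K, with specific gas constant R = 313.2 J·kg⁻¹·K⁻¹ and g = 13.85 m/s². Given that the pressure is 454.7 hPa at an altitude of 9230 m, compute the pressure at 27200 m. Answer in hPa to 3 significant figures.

Scale height: H = RT/g = 313.2 × 340 / 13.85 = 7688.7 m.
Between two levels, P₂ = P₁ exp(−Δz/H) with Δz = z₂ − z₁.
Δz = 27200 − 9230.0 = 17970 m; Δz/H = 17970/7688.7 = 2.3372.
P₂ = 454.7 × exp(−2.3372) = 454.7 × 0.096598 = 43.923 hPa.

P ≈ 43.9 hPa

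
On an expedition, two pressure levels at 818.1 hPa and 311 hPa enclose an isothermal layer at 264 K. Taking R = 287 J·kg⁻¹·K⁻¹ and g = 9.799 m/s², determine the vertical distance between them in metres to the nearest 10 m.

Hypsometric equation: Δz = (R T̄/g) ln(P₁/P₂).
R T̄/g = 287 × 264 / 9.799 = 7732.2 m.
ln(818.1/311) = ln(2.6305) = 0.96717.
Δz = 7732.2 × 0.96717 = 7478.4 m.

Δz ≈ 7480 m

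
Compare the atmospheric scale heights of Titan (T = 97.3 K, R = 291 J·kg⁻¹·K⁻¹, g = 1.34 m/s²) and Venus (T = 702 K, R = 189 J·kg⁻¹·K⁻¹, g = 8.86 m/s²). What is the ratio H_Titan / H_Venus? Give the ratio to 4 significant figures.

H = RT/g for each body.
H_Titan = 291 × 97.3 / 1.34 = 21130 m.
H_Venus = 189 × 702 / 8.86 = 14975 m.
H_Titan/H_Venus = 21130/14975 = 1.4110.

H_Titan/H_Venus ≈ 1.411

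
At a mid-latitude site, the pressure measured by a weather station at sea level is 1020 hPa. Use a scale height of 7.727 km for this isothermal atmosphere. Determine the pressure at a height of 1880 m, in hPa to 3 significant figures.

Barometric formula: P = P₀ exp(−z/H).
z/H = 1880.0/7727.0 = 0.24330; exp(−0.24330) = 0.78404.
P = 1020 × 0.78404 = 799.72 hPa.

P ≈ 800 hPa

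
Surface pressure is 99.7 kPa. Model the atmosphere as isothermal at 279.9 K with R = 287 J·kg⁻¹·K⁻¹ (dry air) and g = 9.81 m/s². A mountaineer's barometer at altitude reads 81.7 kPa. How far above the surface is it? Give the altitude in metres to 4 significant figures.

z ≈ 1630 m

Scale height: H = RT/g = 287 × 279.9 / 9.81 = 8188.7 m.
Invert the barometric formula: z = H ln(P₀/P).
P₀/P = 99.7/81.7 = 1.2203; ln(1.2203) = 0.19910.
z = 8188.7 × 0.19910 = 1630.4 m.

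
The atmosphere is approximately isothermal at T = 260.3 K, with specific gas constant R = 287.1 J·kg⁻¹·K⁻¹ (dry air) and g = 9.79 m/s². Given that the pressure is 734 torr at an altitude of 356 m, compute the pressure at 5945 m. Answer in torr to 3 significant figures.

Scale height: H = RT/g = 287.1 × 260.3 / 9.79 = 7633.5 m.
Between two levels, P₂ = P₁ exp(−Δz/H) with Δz = z₂ − z₁.
Δz = 5945.0 − 356.00 = 5589.0 m; Δz/H = 5589.0/7633.5 = 0.73217.
P₂ = 734 × exp(−0.73217) = 734 × 0.48086 = 352.95 torr.

P ≈ 353 torr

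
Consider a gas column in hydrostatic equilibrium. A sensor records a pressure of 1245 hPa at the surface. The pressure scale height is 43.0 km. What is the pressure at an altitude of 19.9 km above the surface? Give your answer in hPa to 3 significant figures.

Barometric formula: P = P₀ exp(−z/H).
z/H = 19900/43000 = 0.46279; exp(−0.46279) = 0.62952.
P = 1245 × 0.62952 = 783.75 hPa.

P ≈ 784 hPa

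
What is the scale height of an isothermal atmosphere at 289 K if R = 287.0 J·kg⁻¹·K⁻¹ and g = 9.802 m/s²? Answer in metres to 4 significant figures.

The scale height of an isothermal atmosphere is H = RT/g.
H = 287.0 × 289 / 9.802 = 82943/9.802 = 8461.8 m.

H ≈ 8462 m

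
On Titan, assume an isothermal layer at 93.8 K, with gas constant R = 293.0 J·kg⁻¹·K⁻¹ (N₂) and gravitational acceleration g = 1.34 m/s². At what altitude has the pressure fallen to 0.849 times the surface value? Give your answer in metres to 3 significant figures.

Scale height: H = RT/g = 293.0 × 93.8 / 1.34 = 20510 m.
Set P/P₀ = exp(−z/H) = 0.849, so z = −H ln(0.849).
−ln(0.849) = 0.16370; z = 20510 × 0.16370 = 3357.5 m.

z ≈ 3360 m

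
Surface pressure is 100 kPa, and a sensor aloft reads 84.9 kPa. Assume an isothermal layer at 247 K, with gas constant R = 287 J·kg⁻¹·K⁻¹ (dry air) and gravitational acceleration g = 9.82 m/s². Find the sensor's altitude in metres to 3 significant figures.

Scale height: H = RT/g = 287 × 247 / 9.82 = 7218.8 m.
Invert the barometric formula: z = H ln(P₀/P).
P₀/P = 100/84.9 = 1.1779; ln(1.1779) = 0.16373.
z = 7218.8 × 0.16373 = 1181.9 m.

z ≈ 1180 m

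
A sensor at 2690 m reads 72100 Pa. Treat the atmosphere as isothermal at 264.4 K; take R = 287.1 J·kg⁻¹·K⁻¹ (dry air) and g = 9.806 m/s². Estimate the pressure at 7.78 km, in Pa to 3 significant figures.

P ≈ 37400 Pa

Scale height: H = RT/g = 287.1 × 264.4 / 9.806 = 7741.1 m.
Between two levels, P₂ = P₁ exp(−Δz/H) with Δz = z₂ − z₁.
Δz = 7780.0 − 2690.0 = 5090.0 m; Δz/H = 5090.0/7741.1 = 0.65753.
P₂ = 72100 × exp(−0.65753) = 72100 × 0.51813 = 37357 Pa.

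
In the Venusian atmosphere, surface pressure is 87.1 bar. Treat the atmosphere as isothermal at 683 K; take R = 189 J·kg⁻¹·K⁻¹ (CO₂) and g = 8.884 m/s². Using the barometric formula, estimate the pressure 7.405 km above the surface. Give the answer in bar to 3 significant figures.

P ≈ 52.3 bar

Scale height: H = RT/g = 189 × 683 / 8.884 = 14530 m.
Barometric formula: P = P₀ exp(−z/H).
z/H = 7405.0/14530 = 0.50964; exp(−0.50964) = 0.60071.
P = 87.1 × 0.60071 = 52.322 bar.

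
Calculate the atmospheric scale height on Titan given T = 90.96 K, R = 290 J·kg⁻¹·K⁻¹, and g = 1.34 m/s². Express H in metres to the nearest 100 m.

H ≈ 19700 m

The scale height of an isothermal atmosphere is H = RT/g.
H = 290 × 90.96 / 1.34 = 26378/1.34 = 19685 m.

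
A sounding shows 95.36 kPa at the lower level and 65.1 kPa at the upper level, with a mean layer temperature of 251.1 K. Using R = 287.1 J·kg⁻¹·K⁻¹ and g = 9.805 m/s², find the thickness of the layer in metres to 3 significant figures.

Δz ≈ 2810 m

Hypsometric equation: Δz = (R T̄/g) ln(P₁/P₂).
R T̄/g = 287.1 × 251.1 / 9.805 = 7352.5 m.
ln(95.36/65.1) = ln(1.4648) = 0.38172.
Δz = 7352.5 × 0.38172 = 2806.6 m.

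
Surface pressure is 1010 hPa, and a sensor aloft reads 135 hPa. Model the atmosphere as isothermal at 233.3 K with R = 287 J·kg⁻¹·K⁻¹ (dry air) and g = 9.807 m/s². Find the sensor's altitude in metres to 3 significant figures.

z ≈ 13700 m

Scale height: H = RT/g = 287 × 233.3 / 9.807 = 6827.5 m.
Invert the barometric formula: z = H ln(P₀/P).
P₀/P = 1010/135 = 7.4815; ln(7.4815) = 2.0124.
z = 6827.5 × 2.0124 = 13740 m.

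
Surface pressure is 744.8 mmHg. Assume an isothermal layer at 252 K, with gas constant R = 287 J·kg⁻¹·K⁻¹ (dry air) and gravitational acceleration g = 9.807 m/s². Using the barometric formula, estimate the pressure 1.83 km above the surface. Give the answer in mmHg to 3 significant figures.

P ≈ 581 mmHg

Scale height: H = RT/g = 287 × 252 / 9.807 = 7374.7 m.
Barometric formula: P = P₀ exp(−z/H).
z/H = 1830.0/7374.7 = 0.24815; exp(−0.24815) = 0.78024.
P = 744.8 × 0.78024 = 581.12 mmHg.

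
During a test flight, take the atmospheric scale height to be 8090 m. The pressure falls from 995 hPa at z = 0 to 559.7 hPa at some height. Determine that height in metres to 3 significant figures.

Invert the barometric formula: z = H ln(P₀/P).
P₀/P = 995/559.7 = 1.7777; ln(1.7777) = 0.57532.
z = 8090.0 × 0.57532 = 4654.3 m.

z ≈ 4650 m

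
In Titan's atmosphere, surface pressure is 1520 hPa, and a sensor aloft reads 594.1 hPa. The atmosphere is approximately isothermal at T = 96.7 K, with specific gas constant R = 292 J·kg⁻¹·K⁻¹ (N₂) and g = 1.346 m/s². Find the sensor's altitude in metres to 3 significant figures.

Scale height: H = RT/g = 292 × 96.7 / 1.346 = 20978 m.
Invert the barometric formula: z = H ln(P₀/P).
P₀/P = 1520/594.1 = 2.5585; ln(2.5585) = 0.93942.
z = 20978 × 0.93942 = 19707 m.

z ≈ 19700 m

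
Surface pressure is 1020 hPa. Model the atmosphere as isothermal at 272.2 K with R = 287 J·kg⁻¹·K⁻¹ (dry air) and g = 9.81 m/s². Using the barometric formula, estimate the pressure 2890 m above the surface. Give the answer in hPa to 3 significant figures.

P ≈ 710 hPa

Scale height: H = RT/g = 287 × 272.2 / 9.81 = 7963.4 m.
Barometric formula: P = P₀ exp(−z/H).
z/H = 2890.0/7963.4 = 0.36291; exp(−0.36291) = 0.69565.
P = 1020 × 0.69565 = 709.56 hPa.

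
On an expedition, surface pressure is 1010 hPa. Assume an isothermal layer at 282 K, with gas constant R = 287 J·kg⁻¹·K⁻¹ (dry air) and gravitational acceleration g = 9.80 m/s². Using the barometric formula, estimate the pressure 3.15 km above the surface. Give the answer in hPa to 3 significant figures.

Scale height: H = RT/g = 287 × 282 / 9.80 = 8258.6 m.
Barometric formula: P = P₀ exp(−z/H).
z/H = 3150.0/8258.6 = 0.38142; exp(−0.38142) = 0.68289.
P = 1010 × 0.68289 = 689.72 hPa.

P ≈ 690 hPa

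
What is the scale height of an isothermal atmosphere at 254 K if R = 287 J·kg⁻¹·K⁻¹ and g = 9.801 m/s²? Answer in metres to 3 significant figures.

H ≈ 7440 m

The scale height of an isothermal atmosphere is H = RT/g.
H = 287 × 254 / 9.801 = 72898/9.801 = 7437.8 m.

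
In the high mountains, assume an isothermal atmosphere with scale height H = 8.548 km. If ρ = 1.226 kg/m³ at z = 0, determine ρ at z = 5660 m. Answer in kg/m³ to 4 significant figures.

In an isothermal atmosphere, density decays like pressure: ρ = ρ₀ exp(−z/H).
z/H = 5660.0/8548.0 = 0.66214; exp(−0.66214) = 0.51575.
ρ = 1.226 × 0.51575 = 0.63231 kg/m³.

ρ ≈ 0.6323 kg/m³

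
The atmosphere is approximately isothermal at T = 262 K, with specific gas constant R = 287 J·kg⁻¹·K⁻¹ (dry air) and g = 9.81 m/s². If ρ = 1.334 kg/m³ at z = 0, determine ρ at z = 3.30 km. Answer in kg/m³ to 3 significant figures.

ρ ≈ 0.867 kg/m³

Scale height: H = RT/g = 287 × 262 / 9.81 = 7665.0 m.
In an isothermal atmosphere, density decays like pressure: ρ = ρ₀ exp(−z/H).
z/H = 3300.0/7665.0 = 0.43053; exp(−0.43053) = 0.65016.
ρ = 1.334 × 0.65016 = 0.86731 kg/m³.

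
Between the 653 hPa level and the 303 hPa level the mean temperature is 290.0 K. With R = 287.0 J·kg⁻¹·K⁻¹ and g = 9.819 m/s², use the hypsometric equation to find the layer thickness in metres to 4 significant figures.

Hypsometric equation: Δz = (R T̄/g) ln(P₁/P₂).
R T̄/g = 287.0 × 290.0 / 9.819 = 8476.4 m.
ln(653/303) = ln(2.1551) = 0.76784.
Δz = 8476.4 × 0.76784 = 6508.5 m.

Δz ≈ 6509 m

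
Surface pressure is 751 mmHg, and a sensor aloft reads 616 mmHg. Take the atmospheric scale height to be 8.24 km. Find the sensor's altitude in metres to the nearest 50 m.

z ≈ 1650 m

Invert the barometric formula: z = H ln(P₀/P).
P₀/P = 751/616 = 1.2192; ln(1.2192) = 0.19819.
z = 8240.0 × 0.19819 = 1633.1 m.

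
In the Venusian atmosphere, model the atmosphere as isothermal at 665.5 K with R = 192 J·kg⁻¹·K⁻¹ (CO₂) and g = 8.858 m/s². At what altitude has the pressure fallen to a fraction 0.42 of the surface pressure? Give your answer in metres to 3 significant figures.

Scale height: H = RT/g = 192 × 665.5 / 8.858 = 14425 m.
Set P/P₀ = exp(−z/H) = 0.42, so z = −H ln(0.42).
−ln(0.42) = 0.86750; z = 14425 × 0.86750 = 12514 m.

z ≈ 12500 m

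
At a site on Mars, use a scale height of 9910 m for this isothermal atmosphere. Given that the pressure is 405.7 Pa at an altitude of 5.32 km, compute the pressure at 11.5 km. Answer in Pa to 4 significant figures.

P ≈ 217.5 Pa

Between two levels, P₂ = P₁ exp(−Δz/H) with Δz = z₂ − z₁.
Δz = 11500 − 5320.0 = 6180.0 m; Δz/H = 6180.0/9910.0 = 0.62361.
P₂ = 405.7 × exp(−0.62361) = 405.7 × 0.53601 = 217.46 Pa.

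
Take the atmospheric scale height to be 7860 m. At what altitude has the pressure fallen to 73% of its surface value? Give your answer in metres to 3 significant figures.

Set P/P₀ = exp(−z/H) = 0.73, so z = −H ln(0.73).
−ln(0.73) = 0.31471; z = 7860.0 × 0.31471 = 2473.6 m.

z ≈ 2470 m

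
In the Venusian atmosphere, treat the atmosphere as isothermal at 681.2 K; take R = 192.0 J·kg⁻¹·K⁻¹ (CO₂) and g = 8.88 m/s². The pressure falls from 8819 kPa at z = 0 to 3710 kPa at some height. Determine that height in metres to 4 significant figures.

Scale height: H = RT/g = 192.0 × 681.2 / 8.88 = 14729 m.
Invert the barometric formula: z = H ln(P₀/P).
P₀/P = 8819/3710 = 2.3771; ln(2.3771) = 0.86588.
z = 14729 × 0.86588 = 12754 m.

z ≈ 12750 m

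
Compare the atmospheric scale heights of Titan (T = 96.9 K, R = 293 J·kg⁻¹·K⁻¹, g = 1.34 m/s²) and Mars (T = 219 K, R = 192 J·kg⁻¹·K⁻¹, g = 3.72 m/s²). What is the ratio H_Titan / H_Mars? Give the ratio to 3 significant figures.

H_Titan/H_Mars ≈ 1.87

H = RT/g for each body.
H_Titan = 293 × 96.9 / 1.34 = 21188 m.
H_Mars = 192 × 219 / 3.72 = 11303 m.
H_Titan/H_Mars = 21188/11303 = 1.8745.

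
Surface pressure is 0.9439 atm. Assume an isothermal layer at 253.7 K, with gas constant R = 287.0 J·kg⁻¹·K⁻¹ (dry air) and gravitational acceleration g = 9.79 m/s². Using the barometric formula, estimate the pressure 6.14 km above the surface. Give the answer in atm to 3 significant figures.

Scale height: H = RT/g = 287.0 × 253.7 / 9.79 = 7437.4 m.
Barometric formula: P = P₀ exp(−z/H).
z/H = 6140.0/7437.4 = 0.82556; exp(−0.82556) = 0.43799.
P = 0.9439 × 0.43799 = 0.41342 atm.

P ≈ 0.413 atm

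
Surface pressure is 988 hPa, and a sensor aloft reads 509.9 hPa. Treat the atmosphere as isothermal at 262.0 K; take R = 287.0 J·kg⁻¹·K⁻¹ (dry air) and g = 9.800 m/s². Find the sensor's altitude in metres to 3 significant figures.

z ≈ 5080 m

Scale height: H = RT/g = 287.0 × 262.0 / 9.800 = 7672.9 m.
Invert the barometric formula: z = H ln(P₀/P).
P₀/P = 988/509.9 = 1.9376; ln(1.9376) = 0.66145.
z = 7672.9 × 0.66145 = 5075.2 m.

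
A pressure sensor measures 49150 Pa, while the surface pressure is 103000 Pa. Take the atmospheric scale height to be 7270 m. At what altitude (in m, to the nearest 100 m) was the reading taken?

Invert the barometric formula: z = H ln(P₀/P).
P₀/P = 103000/49150 = 2.0956; ln(2.0956) = 0.73984.
z = 7270.0 × 0.73984 = 5378.6 m.

z ≈ 5400 m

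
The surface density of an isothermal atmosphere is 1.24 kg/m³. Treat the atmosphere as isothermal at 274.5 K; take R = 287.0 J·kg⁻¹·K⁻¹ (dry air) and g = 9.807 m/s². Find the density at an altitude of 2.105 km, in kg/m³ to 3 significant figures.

Scale height: H = RT/g = 287.0 × 274.5 / 9.807 = 8033.2 m.
In an isothermal atmosphere, density decays like pressure: ρ = ρ₀ exp(−z/H).
z/H = 2105.0/8033.2 = 0.26204; exp(−0.26204) = 0.76948.
ρ = 1.24 × 0.76948 = 0.95416 kg/m³.

ρ ≈ 0.954 kg/m³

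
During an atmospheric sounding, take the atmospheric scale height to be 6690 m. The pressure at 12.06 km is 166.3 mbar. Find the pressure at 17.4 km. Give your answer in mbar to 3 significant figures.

P ≈ 74.9 mbar

Between two levels, P₂ = P₁ exp(−Δz/H) with Δz = z₂ − z₁.
Δz = 17400 − 12060 = 5340.0 m; Δz/H = 5340.0/6690.0 = 0.79821.
P₂ = 166.3 × exp(−0.79821) = 166.3 × 0.45013 = 74.857 mbar.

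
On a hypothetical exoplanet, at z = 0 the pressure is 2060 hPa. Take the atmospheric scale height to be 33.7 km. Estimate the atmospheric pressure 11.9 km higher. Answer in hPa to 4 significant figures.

P ≈ 1447 hPa

Barometric formula: P = P₀ exp(−z/H).
z/H = 11900/33700 = 0.35312; exp(−0.35312) = 0.70249.
P = 2060 × 0.70249 = 1447.1 hPa.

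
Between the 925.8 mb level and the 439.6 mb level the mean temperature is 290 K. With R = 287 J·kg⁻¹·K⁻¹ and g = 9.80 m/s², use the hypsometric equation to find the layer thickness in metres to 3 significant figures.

Δz ≈ 6330 m

Hypsometric equation: Δz = (R T̄/g) ln(P₁/P₂).
R T̄/g = 287 × 290 / 9.80 = 8492.9 m.
ln(925.8/439.6) = ln(2.1060) = 0.74479.
Δz = 8492.9 × 0.74479 = 6325.4 m.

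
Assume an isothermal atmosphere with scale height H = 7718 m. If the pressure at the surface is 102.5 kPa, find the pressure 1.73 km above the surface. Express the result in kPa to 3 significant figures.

P ≈ 81.9 kPa

Barometric formula: P = P₀ exp(−z/H).
z/H = 1730.0/7718.0 = 0.22415; exp(−0.22415) = 0.79920.
P = 102.5 × 0.79920 = 81.918 kPa.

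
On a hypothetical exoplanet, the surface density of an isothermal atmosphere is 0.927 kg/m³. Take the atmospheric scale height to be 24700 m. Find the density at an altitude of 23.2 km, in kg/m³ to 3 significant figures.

In an isothermal atmosphere, density decays like pressure: ρ = ρ₀ exp(−z/H).
z/H = 23200/24700 = 0.93927; exp(−0.93927) = 0.39091.
ρ = 0.927 × 0.39091 = 0.36237 kg/m³.

ρ ≈ 0.362 kg/m³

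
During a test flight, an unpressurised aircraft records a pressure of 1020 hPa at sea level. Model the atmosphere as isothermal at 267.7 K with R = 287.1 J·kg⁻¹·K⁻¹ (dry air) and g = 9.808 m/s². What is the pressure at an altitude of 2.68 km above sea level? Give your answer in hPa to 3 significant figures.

Scale height: H = RT/g = 287.1 × 267.7 / 9.808 = 7836.1 m.
Barometric formula: P = P₀ exp(−z/H).
z/H = 2680.0/7836.1 = 0.34201; exp(−0.34201) = 0.71034.
P = 1020 × 0.71034 = 724.55 hPa.

P ≈ 725 hPa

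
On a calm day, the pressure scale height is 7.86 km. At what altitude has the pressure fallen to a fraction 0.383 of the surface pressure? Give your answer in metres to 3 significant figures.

Set P/P₀ = exp(−z/H) = 0.383, so z = −H ln(0.383).
−ln(0.383) = 0.95972; z = 7860.0 × 0.95972 = 7543.4 m.

z ≈ 7540 m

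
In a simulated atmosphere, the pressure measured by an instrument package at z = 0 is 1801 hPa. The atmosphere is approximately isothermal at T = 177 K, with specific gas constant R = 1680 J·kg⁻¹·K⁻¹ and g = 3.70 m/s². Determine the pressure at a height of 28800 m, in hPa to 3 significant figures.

P ≈ 1260 hPa

Scale height: H = RT/g = 1680 × 177 / 3.70 = 80368 m.
Barometric formula: P = P₀ exp(−z/H).
z/H = 28800/80368 = 0.35835; exp(−0.35835) = 0.69883.
P = 1801 × 0.69883 = 1258.6 hPa.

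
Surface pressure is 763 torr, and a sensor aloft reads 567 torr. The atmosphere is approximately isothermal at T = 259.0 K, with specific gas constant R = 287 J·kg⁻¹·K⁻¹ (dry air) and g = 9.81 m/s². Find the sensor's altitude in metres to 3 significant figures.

Scale height: H = RT/g = 287 × 259.0 / 9.81 = 7577.3 m.
Invert the barometric formula: z = H ln(P₀/P).
P₀/P = 763/567 = 1.3457; ln(1.3457) = 0.29691.
z = 7577.3 × 0.29691 = 2249.8 m.

z ≈ 2250 m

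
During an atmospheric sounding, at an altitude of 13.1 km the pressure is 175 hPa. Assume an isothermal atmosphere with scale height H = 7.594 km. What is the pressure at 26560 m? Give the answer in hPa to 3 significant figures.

Between two levels, P₂ = P₁ exp(−Δz/H) with Δz = z₂ − z₁.
Δz = 26560 − 13100 = 13460 m; Δz/H = 13460/7594.0 = 1.7725.
P₂ = 175 × exp(−1.7725) = 175 × 0.16991 = 29.734 hPa.

P ≈ 29.7 hPa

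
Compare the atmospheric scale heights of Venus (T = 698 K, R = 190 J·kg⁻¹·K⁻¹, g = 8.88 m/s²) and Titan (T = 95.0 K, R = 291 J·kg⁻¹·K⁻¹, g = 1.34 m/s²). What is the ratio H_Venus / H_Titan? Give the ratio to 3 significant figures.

H_Venus/H_Titan ≈ 0.724

H = RT/g for each body.
H_Venus = 190 × 698 / 8.88 = 14935 m.
H_Titan = 291 × 95.0 / 1.34 = 20631 m.
H_Venus/H_Titan = 14935/20631 = 0.72391.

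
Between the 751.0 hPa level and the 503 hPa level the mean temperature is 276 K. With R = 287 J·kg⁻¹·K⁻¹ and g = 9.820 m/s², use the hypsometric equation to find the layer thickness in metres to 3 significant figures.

Δz ≈ 3230 m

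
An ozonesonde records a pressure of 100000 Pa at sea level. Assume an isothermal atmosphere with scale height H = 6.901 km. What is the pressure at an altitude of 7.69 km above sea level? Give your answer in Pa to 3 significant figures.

P ≈ 32800 Pa

Barometric formula: P = P₀ exp(−z/H).
z/H = 7690.0/6901.0 = 1.1143; exp(−1.1143) = 0.32814.
P = 100000 × 0.32814 = 32814 Pa.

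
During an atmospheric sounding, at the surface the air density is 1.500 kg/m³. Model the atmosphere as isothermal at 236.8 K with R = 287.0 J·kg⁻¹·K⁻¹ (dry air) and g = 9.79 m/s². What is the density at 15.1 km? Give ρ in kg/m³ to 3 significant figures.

Scale height: H = RT/g = 287.0 × 236.8 / 9.79 = 6941.9 m.
In an isothermal atmosphere, density decays like pressure: ρ = ρ₀ exp(−z/H).
z/H = 15100/6941.9 = 2.1752; exp(−2.1752) = 0.11359.
ρ = 1.500 × 0.11359 = 0.17039 kg/m³.

ρ ≈ 0.170 kg/m³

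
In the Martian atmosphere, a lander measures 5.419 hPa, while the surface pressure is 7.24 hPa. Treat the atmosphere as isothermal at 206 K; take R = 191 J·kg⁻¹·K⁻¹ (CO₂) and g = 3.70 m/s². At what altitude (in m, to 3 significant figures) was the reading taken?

z ≈ 3080 m

Scale height: H = RT/g = 191 × 206 / 3.70 = 10634 m.
Invert the barometric formula: z = H ln(P₀/P).
P₀/P = 7.24/5.419 = 1.3360; ln(1.3360) = 0.28968.
z = 10634 × 0.28968 = 3080.5 m.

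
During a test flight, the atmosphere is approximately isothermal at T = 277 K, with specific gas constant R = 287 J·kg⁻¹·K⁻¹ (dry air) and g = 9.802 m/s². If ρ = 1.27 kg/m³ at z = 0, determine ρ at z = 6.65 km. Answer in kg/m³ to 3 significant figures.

ρ ≈ 0.559 kg/m³

Scale height: H = RT/g = 287 × 277 / 9.802 = 8110.5 m.
In an isothermal atmosphere, density decays like pressure: ρ = ρ₀ exp(−z/H).
z/H = 6650.0/8110.5 = 0.81992; exp(−0.81992) = 0.44047.
ρ = 1.27 × 0.44047 = 0.55940 kg/m³.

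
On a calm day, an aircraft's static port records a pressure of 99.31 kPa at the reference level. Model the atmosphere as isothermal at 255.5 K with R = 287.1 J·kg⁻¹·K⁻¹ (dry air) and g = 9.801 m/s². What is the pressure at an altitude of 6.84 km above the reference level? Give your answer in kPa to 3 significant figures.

Scale height: H = RT/g = 287.1 × 255.5 / 9.801 = 7484.3 m.
Barometric formula: P = P₀ exp(−z/H).
z/H = 6840.0/7484.3 = 0.91391; exp(−0.91391) = 0.40095.
P = 99.31 × 0.40095 = 39.818 kPa.

P ≈ 39.8 kPa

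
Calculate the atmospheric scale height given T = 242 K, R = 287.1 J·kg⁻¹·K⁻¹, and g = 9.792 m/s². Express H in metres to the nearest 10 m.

The scale height of an isothermal atmosphere is H = RT/g.
H = 287.1 × 242 / 9.792 = 69478/9.792 = 7095.4 m.

H ≈ 7100 m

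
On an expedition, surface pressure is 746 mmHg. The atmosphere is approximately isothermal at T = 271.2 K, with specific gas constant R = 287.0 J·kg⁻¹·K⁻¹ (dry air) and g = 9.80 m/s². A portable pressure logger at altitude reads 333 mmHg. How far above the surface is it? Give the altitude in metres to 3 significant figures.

Scale height: H = RT/g = 287.0 × 271.2 / 9.80 = 7942.3 m.
Invert the barometric formula: z = H ln(P₀/P).
P₀/P = 746/333 = 2.2402; ln(2.2402) = 0.80657.
z = 7942.3 × 0.80657 = 6406.0 m.

z ≈ 6410 m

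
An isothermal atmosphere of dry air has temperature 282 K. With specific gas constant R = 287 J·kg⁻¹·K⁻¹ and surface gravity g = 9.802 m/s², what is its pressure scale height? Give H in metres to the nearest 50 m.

The scale height of an isothermal atmosphere is H = RT/g.
H = 287 × 282 / 9.802 = 80934/9.802 = 8256.9 m.

H ≈ 8250 m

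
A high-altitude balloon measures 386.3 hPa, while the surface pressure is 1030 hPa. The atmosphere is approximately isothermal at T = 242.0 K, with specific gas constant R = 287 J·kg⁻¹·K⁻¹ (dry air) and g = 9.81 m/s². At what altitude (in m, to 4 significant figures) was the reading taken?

Scale height: H = RT/g = 287 × 242.0 / 9.81 = 7079.9 m.
Invert the barometric formula: z = H ln(P₀/P).
P₀/P = 1030/386.3 = 2.6663; ln(2.6663) = 0.98069.
z = 7079.9 × 0.98069 = 6943.2 m.

z ≈ 6943 m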